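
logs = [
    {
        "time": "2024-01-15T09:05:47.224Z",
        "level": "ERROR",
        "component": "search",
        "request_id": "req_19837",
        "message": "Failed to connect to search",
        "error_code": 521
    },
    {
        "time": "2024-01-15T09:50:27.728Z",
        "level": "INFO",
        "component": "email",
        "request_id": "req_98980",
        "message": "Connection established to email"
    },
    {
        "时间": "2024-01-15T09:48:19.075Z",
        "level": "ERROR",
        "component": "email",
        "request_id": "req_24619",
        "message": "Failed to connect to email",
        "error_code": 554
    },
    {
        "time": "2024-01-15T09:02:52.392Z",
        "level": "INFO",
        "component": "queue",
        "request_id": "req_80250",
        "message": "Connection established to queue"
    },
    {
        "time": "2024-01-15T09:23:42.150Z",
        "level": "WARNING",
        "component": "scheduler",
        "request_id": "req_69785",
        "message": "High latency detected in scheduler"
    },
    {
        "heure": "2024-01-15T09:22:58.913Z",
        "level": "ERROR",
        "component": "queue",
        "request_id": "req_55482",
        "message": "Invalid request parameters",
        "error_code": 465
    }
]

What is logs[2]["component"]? "email"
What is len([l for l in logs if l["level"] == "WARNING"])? 1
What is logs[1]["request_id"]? "req_98980"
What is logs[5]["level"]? "ERROR"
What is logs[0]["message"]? "Failed to connect to search"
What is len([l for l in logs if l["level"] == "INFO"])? 2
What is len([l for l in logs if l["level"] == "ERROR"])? 3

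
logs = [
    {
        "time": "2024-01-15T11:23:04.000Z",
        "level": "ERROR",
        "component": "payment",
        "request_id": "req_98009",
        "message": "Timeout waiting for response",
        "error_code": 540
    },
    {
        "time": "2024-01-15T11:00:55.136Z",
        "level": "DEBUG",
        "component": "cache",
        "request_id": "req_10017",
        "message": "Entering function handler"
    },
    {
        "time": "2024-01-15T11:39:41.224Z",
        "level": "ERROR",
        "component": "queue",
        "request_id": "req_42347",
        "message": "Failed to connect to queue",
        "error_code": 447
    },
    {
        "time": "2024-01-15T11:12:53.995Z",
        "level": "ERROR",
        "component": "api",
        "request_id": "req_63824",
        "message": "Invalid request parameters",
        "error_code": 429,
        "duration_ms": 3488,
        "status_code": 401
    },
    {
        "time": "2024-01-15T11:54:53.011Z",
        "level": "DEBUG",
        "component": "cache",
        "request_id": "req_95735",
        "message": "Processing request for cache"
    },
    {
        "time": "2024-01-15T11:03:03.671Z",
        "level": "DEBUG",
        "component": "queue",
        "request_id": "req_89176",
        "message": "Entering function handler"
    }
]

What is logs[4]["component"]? "cache"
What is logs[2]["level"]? "ERROR"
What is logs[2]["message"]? "Failed to connect to queue"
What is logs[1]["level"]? "DEBUG"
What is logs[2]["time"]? "2024-01-15T11:39:41.224Z"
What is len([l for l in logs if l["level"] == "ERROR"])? 3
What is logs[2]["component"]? "queue"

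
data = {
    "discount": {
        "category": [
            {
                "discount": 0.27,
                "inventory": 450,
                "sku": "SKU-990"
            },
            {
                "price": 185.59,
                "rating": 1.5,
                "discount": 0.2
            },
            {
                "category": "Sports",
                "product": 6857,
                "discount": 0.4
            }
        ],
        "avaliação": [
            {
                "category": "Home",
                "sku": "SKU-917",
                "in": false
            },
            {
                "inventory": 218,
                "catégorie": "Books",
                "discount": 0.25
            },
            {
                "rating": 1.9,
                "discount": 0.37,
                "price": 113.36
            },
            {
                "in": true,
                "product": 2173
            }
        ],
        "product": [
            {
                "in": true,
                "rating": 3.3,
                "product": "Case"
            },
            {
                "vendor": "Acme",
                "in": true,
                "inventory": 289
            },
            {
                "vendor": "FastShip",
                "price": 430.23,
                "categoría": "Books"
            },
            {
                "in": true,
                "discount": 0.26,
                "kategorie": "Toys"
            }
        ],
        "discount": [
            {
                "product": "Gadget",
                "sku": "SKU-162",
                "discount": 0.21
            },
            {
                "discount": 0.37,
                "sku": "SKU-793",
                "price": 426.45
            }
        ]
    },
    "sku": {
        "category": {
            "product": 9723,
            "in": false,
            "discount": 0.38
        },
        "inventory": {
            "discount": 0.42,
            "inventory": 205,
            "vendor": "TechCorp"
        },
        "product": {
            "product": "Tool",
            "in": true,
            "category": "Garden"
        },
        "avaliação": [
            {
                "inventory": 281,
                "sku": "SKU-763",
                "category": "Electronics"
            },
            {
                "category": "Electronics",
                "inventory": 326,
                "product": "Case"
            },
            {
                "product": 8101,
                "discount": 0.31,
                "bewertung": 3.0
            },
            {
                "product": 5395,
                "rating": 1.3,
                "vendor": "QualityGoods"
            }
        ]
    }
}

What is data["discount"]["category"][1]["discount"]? 0.2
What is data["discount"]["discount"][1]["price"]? 426.45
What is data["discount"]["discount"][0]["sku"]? "SKU-162"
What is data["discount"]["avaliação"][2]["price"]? 113.36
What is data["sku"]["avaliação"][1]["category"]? "Electronics"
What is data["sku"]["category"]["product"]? 9723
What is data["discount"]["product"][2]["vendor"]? "FastShip"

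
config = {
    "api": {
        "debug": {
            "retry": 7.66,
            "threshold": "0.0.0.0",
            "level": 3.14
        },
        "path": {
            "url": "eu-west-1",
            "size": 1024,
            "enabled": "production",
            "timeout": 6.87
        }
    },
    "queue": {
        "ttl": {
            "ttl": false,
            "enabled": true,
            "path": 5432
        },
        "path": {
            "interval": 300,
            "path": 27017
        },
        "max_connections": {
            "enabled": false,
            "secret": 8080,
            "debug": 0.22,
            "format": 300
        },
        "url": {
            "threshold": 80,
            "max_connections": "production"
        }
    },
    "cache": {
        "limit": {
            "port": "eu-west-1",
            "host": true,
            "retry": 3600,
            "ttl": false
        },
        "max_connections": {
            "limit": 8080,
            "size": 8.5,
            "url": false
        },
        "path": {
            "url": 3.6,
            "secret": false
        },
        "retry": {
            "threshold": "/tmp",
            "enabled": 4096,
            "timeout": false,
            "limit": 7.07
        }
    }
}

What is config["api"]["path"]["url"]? "eu-west-1"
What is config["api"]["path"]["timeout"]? 6.87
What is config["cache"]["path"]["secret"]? False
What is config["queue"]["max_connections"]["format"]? 300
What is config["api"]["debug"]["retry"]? 7.66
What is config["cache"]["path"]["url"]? 3.6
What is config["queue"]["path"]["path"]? 27017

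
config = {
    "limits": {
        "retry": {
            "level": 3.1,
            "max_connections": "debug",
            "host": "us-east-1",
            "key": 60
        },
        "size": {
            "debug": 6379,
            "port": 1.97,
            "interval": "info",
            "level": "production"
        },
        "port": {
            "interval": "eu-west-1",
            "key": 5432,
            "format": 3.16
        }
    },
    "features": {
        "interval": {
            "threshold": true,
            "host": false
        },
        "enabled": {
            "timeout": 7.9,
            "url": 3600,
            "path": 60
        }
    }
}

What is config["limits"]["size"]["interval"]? "info"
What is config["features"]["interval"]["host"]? False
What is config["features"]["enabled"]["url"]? 3600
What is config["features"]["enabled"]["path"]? 60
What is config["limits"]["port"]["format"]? 3.16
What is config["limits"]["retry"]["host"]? "us-east-1"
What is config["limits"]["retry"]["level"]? 3.1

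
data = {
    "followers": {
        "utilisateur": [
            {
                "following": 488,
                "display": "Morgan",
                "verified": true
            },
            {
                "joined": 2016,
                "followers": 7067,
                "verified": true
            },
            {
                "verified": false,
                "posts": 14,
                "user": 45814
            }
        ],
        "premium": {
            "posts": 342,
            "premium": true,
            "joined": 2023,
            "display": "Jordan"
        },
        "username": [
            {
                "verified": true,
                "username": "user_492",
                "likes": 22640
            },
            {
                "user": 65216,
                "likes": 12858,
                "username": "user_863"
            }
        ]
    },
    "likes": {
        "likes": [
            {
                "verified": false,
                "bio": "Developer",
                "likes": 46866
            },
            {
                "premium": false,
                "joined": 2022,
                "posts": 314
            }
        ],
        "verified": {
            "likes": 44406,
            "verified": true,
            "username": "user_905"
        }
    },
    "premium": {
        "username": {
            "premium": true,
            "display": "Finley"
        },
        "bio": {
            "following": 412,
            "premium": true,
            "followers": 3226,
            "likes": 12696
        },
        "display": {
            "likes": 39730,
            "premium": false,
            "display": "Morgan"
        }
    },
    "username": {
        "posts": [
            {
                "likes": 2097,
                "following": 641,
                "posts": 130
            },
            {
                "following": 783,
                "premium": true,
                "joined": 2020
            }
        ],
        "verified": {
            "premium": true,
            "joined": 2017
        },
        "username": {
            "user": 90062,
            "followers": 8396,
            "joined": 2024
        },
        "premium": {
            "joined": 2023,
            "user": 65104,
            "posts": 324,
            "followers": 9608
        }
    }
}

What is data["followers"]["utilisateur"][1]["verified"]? True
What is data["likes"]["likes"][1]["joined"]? 2022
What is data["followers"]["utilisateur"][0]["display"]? "Morgan"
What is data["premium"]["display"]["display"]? "Morgan"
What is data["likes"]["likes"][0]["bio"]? "Developer"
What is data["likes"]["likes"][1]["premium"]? False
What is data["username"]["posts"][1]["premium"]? True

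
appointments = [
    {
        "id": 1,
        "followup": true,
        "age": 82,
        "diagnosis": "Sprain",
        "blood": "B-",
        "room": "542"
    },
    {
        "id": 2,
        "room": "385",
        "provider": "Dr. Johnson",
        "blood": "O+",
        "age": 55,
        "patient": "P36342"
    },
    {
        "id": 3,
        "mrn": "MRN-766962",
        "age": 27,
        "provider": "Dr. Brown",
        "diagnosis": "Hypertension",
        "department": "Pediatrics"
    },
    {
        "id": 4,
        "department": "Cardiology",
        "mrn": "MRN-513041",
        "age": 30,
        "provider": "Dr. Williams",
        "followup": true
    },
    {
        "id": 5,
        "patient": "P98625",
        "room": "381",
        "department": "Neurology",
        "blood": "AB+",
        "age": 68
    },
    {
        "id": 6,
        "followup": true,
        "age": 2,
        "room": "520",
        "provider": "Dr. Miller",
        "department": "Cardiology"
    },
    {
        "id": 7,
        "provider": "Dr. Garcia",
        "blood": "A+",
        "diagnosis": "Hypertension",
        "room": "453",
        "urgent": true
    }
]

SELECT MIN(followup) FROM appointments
True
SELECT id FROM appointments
[1, 2, 3, 4, 5, 6, 7]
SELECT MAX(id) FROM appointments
7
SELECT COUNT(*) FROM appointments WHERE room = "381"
1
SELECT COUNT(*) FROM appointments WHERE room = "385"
1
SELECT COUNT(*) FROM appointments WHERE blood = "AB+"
1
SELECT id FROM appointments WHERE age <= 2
[6]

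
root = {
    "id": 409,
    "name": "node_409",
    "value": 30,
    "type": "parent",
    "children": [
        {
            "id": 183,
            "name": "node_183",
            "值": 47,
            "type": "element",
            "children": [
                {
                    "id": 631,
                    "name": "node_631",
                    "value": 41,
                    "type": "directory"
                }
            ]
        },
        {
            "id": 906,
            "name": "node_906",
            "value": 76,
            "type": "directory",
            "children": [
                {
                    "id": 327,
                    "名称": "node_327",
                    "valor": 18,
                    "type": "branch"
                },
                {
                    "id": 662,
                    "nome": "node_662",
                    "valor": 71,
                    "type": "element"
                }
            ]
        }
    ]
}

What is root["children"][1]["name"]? "node_906"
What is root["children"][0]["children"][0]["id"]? 631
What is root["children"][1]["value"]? 76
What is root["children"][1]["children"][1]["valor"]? 71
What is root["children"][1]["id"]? 906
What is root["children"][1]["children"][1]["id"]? 662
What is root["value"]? 30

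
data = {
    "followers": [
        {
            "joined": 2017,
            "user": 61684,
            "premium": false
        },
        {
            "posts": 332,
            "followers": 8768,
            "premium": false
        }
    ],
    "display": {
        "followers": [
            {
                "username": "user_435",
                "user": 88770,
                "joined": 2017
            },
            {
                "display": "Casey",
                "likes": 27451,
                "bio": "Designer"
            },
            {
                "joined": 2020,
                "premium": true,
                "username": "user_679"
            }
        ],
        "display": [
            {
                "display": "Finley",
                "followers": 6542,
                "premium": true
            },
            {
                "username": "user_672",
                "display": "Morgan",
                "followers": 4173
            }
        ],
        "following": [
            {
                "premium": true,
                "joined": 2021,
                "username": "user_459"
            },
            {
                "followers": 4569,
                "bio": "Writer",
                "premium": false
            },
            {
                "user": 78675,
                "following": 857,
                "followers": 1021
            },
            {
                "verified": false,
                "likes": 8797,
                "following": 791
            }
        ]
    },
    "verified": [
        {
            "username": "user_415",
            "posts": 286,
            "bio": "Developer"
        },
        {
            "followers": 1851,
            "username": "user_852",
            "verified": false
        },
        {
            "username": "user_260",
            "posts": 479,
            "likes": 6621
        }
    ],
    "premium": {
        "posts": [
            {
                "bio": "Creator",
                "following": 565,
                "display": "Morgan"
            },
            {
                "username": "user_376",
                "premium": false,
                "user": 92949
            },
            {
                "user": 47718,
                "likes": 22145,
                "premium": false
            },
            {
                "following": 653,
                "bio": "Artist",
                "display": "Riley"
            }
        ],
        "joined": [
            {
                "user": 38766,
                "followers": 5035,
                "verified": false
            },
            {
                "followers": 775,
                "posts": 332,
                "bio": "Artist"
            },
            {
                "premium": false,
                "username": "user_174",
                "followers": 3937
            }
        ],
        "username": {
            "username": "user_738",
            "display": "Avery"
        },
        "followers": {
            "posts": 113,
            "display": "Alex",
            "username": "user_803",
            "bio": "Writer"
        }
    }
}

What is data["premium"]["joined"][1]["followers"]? 775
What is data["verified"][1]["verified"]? False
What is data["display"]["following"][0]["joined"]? 2021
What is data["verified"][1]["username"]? "user_852"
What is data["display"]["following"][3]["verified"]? False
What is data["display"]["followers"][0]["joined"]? 2017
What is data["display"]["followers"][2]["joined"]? 2020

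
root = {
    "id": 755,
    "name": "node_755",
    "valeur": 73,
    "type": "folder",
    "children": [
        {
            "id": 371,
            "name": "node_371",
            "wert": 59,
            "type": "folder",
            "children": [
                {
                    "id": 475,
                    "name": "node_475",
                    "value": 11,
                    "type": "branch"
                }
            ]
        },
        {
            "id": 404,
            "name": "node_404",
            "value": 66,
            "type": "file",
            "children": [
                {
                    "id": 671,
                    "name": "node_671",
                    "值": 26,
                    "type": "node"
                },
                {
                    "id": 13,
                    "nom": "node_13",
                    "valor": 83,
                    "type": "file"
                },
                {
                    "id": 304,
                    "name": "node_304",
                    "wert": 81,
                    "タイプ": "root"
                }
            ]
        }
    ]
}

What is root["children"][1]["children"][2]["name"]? "node_304"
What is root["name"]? "node_755"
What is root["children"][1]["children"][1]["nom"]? "node_13"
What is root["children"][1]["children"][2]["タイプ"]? "root"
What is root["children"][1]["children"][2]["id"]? 304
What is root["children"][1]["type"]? "file"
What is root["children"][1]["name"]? "node_404"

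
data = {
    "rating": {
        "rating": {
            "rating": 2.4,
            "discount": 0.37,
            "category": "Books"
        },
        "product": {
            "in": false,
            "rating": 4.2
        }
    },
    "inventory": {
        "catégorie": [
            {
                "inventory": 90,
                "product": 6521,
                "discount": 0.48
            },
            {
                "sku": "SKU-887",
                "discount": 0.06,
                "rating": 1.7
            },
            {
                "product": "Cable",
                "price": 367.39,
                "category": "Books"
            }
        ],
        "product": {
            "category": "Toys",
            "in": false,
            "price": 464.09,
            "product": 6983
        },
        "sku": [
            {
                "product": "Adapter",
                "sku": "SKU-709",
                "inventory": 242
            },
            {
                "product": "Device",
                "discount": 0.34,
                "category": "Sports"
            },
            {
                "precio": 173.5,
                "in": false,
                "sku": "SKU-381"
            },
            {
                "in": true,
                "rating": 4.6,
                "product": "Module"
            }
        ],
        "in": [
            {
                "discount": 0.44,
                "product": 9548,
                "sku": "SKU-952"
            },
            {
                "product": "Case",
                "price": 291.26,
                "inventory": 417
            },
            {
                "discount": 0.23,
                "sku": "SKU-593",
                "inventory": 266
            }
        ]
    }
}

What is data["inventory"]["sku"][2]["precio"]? 173.5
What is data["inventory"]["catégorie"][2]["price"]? 367.39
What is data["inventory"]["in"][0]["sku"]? "SKU-952"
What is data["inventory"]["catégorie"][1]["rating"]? 1.7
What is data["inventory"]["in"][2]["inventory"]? 266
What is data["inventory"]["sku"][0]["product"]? "Adapter"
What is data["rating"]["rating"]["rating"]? 2.4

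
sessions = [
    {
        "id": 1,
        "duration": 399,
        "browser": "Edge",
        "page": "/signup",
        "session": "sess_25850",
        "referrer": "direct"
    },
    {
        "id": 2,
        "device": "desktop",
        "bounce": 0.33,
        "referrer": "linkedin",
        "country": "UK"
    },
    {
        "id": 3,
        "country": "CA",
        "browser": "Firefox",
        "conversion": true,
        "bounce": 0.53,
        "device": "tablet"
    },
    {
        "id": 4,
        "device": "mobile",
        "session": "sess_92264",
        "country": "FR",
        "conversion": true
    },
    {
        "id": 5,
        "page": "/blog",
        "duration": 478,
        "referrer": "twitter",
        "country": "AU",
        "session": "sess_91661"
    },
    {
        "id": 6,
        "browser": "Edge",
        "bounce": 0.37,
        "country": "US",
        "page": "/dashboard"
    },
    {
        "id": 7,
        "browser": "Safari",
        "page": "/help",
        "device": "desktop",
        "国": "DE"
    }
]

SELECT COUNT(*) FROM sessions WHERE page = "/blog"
1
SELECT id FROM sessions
[1, 2, 3, 4, 5, 6, 7]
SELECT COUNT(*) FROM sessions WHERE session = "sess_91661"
1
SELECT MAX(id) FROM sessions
7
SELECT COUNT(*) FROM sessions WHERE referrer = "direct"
1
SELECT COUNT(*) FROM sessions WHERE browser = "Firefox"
1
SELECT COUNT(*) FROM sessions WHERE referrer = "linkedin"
1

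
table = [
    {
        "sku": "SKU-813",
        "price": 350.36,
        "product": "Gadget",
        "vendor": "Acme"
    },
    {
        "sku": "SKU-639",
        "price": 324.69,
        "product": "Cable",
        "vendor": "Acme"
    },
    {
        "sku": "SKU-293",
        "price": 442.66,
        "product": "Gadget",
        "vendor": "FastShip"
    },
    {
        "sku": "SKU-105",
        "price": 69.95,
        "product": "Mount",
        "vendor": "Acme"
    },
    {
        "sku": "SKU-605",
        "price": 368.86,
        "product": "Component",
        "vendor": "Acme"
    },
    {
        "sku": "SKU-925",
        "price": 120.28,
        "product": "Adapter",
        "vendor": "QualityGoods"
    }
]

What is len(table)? 6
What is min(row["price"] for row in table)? 69.95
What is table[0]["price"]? 350.36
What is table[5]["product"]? "Adapter"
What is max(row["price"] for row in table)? 442.66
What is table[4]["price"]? 368.86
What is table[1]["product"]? "Cable"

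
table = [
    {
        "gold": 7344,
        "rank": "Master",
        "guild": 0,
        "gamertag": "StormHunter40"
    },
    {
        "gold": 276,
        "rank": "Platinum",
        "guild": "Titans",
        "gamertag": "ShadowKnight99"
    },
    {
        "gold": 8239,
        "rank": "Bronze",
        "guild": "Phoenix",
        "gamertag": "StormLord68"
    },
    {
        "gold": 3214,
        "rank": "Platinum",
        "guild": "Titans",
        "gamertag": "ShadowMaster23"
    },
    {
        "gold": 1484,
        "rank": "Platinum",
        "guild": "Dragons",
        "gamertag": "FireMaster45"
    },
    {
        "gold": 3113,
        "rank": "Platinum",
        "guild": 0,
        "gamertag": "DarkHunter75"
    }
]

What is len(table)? 6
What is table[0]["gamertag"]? "StormHunter40"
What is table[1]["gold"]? 276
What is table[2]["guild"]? "Phoenix"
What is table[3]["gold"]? 3214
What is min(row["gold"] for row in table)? 276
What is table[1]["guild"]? "Titans"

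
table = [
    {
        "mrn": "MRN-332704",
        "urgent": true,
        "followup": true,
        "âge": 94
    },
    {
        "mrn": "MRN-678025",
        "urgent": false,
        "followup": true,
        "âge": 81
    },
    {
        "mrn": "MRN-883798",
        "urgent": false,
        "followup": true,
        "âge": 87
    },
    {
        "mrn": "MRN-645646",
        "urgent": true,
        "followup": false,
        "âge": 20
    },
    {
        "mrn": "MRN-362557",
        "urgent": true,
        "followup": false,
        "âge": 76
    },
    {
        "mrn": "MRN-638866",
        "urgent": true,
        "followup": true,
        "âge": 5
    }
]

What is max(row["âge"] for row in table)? 94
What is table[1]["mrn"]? "MRN-678025"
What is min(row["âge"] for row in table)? 5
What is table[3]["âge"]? 20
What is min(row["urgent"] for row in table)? False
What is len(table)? 6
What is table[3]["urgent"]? True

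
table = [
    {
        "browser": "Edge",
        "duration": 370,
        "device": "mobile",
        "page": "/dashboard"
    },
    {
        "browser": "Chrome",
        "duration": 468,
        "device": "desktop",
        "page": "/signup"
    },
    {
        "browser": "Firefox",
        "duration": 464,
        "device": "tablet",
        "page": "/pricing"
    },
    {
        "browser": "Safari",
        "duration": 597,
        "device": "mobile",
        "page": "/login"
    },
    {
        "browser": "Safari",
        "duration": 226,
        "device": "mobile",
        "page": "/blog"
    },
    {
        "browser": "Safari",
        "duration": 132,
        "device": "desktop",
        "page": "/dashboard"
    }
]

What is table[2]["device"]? "tablet"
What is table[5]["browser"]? "Safari"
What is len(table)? 6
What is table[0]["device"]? "mobile"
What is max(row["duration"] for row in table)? 597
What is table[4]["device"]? "mobile"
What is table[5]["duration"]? 132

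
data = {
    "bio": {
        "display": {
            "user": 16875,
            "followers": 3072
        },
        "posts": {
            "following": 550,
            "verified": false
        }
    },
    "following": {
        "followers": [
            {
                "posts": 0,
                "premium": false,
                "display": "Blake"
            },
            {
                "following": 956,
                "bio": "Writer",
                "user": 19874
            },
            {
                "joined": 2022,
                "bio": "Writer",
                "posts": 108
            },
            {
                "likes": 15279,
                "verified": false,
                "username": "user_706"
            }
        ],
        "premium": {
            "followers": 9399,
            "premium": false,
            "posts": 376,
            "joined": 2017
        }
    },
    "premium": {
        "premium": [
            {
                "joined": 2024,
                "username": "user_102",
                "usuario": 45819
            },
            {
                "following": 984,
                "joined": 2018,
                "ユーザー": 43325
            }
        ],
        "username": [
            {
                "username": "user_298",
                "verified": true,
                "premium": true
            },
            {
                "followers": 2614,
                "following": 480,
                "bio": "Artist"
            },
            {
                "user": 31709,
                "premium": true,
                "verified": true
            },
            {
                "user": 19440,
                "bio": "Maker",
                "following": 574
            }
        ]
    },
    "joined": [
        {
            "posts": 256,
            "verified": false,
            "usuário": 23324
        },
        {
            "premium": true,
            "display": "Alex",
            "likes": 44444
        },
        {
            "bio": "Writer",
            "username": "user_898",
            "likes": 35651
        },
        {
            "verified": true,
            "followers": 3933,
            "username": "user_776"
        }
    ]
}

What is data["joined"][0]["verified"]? False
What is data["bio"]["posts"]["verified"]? False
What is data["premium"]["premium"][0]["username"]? "user_102"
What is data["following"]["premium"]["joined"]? 2017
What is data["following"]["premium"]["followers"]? 9399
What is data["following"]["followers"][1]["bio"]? "Writer"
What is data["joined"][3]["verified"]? True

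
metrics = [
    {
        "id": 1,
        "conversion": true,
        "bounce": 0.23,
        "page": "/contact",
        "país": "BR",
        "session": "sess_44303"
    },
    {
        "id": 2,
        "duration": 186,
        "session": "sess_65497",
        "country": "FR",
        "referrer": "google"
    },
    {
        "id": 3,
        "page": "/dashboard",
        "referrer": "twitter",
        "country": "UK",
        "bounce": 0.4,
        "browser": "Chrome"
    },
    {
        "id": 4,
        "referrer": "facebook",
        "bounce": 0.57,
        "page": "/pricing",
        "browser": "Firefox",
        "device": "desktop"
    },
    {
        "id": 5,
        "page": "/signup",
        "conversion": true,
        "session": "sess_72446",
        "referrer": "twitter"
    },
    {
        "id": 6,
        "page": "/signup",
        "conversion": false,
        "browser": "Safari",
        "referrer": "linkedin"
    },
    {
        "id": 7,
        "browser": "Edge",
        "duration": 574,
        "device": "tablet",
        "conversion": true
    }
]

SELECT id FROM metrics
[1, 2, 3, 4, 5, 6, 7]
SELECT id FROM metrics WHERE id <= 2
[1, 2]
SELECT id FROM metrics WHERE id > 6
[7]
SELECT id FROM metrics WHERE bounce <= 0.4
[1, 3]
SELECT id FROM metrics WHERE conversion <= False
[6]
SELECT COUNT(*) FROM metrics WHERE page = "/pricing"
1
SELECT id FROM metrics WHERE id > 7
[]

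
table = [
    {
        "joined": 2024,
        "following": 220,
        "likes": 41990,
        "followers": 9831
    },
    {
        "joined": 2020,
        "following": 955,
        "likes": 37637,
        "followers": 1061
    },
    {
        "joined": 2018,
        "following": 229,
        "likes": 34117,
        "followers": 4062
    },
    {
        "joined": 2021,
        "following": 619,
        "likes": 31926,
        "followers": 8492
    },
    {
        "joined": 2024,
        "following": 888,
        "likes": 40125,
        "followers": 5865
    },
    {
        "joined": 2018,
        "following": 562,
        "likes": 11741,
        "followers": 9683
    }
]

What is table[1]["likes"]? 37637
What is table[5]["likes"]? 11741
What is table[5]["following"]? 562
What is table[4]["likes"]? 40125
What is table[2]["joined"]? 2018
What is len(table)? 6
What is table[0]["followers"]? 9831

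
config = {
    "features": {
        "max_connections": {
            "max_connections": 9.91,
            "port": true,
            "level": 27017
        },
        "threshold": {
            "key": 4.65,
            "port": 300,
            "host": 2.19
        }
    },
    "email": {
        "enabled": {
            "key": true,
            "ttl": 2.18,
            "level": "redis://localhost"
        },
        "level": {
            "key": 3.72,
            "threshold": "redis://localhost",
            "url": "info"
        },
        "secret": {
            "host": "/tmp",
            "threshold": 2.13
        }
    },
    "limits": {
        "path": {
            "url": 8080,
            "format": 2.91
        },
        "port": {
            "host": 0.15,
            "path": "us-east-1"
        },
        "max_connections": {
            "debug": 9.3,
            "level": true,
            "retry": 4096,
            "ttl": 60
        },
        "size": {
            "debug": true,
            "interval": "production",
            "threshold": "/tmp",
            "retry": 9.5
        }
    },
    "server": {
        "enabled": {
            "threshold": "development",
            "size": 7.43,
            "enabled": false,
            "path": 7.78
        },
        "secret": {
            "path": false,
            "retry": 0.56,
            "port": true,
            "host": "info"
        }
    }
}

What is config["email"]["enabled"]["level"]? "redis://localhost"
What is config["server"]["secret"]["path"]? False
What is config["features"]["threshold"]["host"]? 2.19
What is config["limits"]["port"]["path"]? "us-east-1"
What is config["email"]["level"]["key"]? 3.72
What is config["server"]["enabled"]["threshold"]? "development"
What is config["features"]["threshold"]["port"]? 300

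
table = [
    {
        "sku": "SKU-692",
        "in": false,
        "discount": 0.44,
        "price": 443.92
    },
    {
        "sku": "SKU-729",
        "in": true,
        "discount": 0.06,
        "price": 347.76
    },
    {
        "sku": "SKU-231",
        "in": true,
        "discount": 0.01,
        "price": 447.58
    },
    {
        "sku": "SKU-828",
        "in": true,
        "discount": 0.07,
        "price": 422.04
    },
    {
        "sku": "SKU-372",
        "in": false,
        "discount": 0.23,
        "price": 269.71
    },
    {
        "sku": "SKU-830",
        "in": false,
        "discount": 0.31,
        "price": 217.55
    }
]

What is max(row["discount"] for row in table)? 0.44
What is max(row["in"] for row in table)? True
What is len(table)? 6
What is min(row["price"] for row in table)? 217.55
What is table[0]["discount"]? 0.44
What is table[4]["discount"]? 0.23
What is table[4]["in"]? False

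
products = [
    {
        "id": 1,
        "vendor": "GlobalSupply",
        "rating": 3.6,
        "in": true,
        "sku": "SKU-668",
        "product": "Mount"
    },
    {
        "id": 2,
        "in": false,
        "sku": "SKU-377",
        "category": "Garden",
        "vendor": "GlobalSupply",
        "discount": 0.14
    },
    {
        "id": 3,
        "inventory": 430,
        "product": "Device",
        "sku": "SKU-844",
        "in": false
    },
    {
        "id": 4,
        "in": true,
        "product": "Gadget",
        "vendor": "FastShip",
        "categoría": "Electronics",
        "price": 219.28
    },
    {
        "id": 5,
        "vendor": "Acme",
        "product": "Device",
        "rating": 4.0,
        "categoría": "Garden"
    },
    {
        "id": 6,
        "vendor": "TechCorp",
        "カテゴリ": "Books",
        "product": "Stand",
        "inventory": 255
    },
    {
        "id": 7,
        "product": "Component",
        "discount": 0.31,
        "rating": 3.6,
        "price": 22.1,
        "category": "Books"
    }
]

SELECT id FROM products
[1, 2, 3, 4, 5, 6, 7]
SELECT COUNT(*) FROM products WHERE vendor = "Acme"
1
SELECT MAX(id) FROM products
7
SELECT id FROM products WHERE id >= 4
[4, 5, 6, 7]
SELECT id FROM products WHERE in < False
[]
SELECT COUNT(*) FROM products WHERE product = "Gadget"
1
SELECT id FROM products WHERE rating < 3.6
[]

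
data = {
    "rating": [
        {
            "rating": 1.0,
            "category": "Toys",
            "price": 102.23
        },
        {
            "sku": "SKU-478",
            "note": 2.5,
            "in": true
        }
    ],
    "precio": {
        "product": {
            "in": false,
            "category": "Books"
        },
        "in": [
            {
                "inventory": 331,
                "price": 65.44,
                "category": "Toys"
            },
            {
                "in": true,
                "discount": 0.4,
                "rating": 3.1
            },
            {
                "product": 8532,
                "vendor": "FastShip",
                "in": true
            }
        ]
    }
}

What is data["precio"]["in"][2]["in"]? True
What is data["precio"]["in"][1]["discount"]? 0.4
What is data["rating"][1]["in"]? True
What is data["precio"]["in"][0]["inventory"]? 331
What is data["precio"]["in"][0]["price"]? 65.44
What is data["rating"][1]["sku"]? "SKU-478"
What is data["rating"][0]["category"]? "Toys"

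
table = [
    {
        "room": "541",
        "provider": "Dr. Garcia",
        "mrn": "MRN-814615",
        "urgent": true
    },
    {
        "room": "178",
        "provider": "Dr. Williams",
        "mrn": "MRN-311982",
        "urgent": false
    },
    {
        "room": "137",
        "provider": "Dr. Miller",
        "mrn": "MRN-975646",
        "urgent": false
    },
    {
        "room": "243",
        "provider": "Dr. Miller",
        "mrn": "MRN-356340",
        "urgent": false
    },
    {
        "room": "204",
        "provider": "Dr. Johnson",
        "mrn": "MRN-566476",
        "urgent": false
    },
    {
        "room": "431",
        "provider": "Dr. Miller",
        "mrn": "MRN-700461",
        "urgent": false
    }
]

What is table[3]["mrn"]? "MRN-356340"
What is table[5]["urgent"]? False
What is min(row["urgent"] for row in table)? False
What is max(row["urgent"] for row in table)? True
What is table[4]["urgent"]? False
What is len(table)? 6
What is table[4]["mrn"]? "MRN-566476"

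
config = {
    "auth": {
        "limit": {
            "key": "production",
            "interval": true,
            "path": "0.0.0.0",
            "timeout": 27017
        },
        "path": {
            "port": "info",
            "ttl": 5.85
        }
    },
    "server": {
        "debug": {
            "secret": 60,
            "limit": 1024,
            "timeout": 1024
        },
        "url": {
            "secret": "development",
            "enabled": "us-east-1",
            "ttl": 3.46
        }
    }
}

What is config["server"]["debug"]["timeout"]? 1024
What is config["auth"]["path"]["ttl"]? 5.85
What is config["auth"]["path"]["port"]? "info"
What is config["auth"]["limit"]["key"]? "production"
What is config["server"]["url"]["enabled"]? "us-east-1"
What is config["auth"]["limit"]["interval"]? True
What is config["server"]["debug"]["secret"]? 60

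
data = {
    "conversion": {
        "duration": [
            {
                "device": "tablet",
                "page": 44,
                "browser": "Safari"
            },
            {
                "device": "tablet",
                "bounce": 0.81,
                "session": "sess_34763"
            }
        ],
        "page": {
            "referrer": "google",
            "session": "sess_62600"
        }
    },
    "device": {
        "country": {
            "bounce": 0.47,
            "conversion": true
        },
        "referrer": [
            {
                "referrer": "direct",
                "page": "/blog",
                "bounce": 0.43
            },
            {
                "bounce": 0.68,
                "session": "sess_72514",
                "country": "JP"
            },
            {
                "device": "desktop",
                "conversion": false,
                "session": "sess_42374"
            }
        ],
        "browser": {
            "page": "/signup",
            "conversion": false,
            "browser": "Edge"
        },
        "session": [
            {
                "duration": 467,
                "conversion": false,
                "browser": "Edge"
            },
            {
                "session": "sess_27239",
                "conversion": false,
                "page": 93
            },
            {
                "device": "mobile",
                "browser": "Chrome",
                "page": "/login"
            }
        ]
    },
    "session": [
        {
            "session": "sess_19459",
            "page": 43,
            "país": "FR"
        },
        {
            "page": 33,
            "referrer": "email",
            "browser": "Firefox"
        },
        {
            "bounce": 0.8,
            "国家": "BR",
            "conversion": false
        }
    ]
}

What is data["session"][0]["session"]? "sess_19459"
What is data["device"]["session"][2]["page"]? "/login"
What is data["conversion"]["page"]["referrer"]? "google"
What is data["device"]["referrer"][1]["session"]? "sess_72514"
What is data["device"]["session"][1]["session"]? "sess_27239"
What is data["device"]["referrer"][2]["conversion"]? False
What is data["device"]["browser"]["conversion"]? False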